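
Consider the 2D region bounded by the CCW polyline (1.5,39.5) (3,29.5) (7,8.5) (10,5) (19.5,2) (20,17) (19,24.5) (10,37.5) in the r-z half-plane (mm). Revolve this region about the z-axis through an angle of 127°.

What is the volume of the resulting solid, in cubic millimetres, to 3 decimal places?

Profile (r,z), 8 vertices: (1.5,39.5) (3,29.5) (7,8.5) (10,5) (19.5,2) (20,17) (19,24.5) (10,37.5)
edge 0: (1.5,39.5)→(3,29.5)  cross = 1.5·29.5 − 3·39.5 = -74.2500; (r_i+r_j)·cross = 4.5·-74.2500 = -334.1250
edge 1: (3,29.5)→(7,8.5)  cross = 3·8.5 − 7·29.5 = -181.0000; (r_i+r_j)·cross = 10·-181.0000 = -1810.0000
edge 2: (7,8.5)→(10,5)  cross = 7·5 − 10·8.5 = -50.0000; (r_i+r_j)·cross = 17·-50.0000 = -850.0000
edge 3: (10,5)→(19.5,2)  cross = 10·2 − 19.5·5 = -77.5000; (r_i+r_j)·cross = 29.5·-77.5000 = -2286.2500
edge 4: (19.5,2)→(20,17)  cross = 19.5·17 − 20·2 = 291.5000; (r_i+r_j)·cross = 39.5·291.5000 = 11514.2500
edge 5: (20,17)→(19,24.5)  cross = 20·24.5 − 19·17 = 167.0000; (r_i+r_j)·cross = 39·167.0000 = 6513.0000
edge 6: (19,24.5)→(10,37.5)  cross = 19·37.5 − 10·24.5 = 467.5000; (r_i+r_j)·cross = 29·467.5000 = 13557.5000
edge 7: (10,37.5)→(1.5,39.5)  cross = 10·39.5 − 1.5·37.5 = 338.7500; (r_i+r_j)·cross = 11.5·338.7500 = 3895.6250
Σcross = 882.0000 → A = |Σcross|/2 = 441.0000 mm²
Σ(r_i+r_j)·cross = 30200.0000 → first moment M = |Σ|/6 = 5033.3333
R_c = M/A = 5033.3333/441.0000 = 11.4135 mm
θ = 127° = 2.216568 rad
V = θ·R_c·A = 2.216568·11.4135·441.0000 = 11156.726 mm³

Volume = 11156.726 mm³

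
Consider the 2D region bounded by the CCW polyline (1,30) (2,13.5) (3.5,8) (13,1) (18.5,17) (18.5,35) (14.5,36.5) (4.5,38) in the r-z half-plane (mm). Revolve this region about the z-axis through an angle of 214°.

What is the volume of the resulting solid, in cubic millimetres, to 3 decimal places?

Volume = 18766.920 mm³

Profile (r,z), 8 vertices: (1,30) (2,13.5) (3.5,8) (13,1) (18.5,17) (18.5,35) (14.5,36.5) (4.5,38)
edge 0: (1,30)→(2,13.5)  cross = 1·13.5 − 2·30 = -46.5000; (r_i+r_j)·cross = 3·-46.5000 = -139.5000
edge 1: (2,13.5)→(3.5,8)  cross = 2·8 − 3.5·13.5 = -31.2500; (r_i+r_j)·cross = 5.5·-31.2500 = -171.8750
edge 2: (3.5,8)→(13,1)  cross = 3.5·1 − 13·8 = -100.5000; (r_i+r_j)·cross = 16.5·-100.5000 = -1658.2500
edge 3: (13,1)→(18.5,17)  cross = 13·17 − 18.5·1 = 202.5000; (r_i+r_j)·cross = 31.5·202.5000 = 6378.7500
edge 4: (18.5,17)→(18.5,35)  cross = 18.5·35 − 18.5·17 = 333.0000; (r_i+r_j)·cross = 37·333.0000 = 12321.0000
edge 5: (18.5,35)→(14.5,36.5)  cross = 18.5·36.5 − 14.5·35 = 167.7500; (r_i+r_j)·cross = 33·167.7500 = 5535.7500
edge 6: (14.5,36.5)→(4.5,38)  cross = 14.5·38 − 4.5·36.5 = 386.7500; (r_i+r_j)·cross = 19·386.7500 = 7348.2500
edge 7: (4.5,38)→(1,30)  cross = 4.5·30 − 1·38 = 97.0000; (r_i+r_j)·cross = 5.5·97.0000 = 533.5000
Σcross = 1008.7500 → A = |Σcross|/2 = 504.3750 mm²
Σ(r_i+r_j)·cross = 30147.6250 → first moment M = |Σ|/6 = 5024.6042
R_c = M/A = 5024.6042/504.3750 = 9.9620 mm
θ = 214° = 3.735005 rad
V = θ·R_c·A = 3.735005·9.9620·504.3750 = 18766.920 mm³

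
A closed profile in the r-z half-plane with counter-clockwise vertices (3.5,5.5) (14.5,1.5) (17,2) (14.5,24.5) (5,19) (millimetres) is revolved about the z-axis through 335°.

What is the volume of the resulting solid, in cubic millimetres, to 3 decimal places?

Volume = 13279.665 mm³

Profile (r,z), 5 vertices: (3.5,5.5) (14.5,1.5) (17,2) (14.5,24.5) (5,19)
edge 0: (3.5,5.5)→(14.5,1.5)  cross = 3.5·1.5 − 14.5·5.5 = -74.5000; (r_i+r_j)·cross = 18·-74.5000 = -1341.0000
edge 1: (14.5,1.5)→(17,2)  cross = 14.5·2 − 17·1.5 = 3.5000; (r_i+r_j)·cross = 31.5·3.5000 = 110.2500
edge 2: (17,2)→(14.5,24.5)  cross = 17·24.5 − 14.5·2 = 387.5000; (r_i+r_j)·cross = 31.5·387.5000 = 12206.2500
edge 3: (14.5,24.5)→(5,19)  cross = 14.5·19 − 5·24.5 = 153.0000; (r_i+r_j)·cross = 19.5·153.0000 = 2983.5000
edge 4: (5,19)→(3.5,5.5)  cross = 5·5.5 − 3.5·19 = -39.0000; (r_i+r_j)·cross = 8.5·-39.0000 = -331.5000
Σcross = 430.5000 → A = |Σcross|/2 = 215.2500 mm²
Σ(r_i+r_j)·cross = 13627.5000 → first moment M = |Σ|/6 = 2271.2500
R_c = M/A = 2271.2500/215.2500 = 10.5517 mm
θ = 335° = 5.846853 rad
V = θ·R_c·A = 5.846853·10.5517·215.2500 = 13279.665 mm³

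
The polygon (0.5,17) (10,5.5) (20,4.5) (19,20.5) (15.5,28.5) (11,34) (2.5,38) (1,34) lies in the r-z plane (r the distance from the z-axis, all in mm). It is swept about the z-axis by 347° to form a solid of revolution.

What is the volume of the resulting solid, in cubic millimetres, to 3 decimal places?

Profile (r,z), 8 vertices: (0.5,17) (10,5.5) (20,4.5) (19,20.5) (15.5,28.5) (11,34) (2.5,38) (1,34)
edge 0: (0.5,17)→(10,5.5)  cross = 0.5·5.5 − 10·17 = -167.2500; (r_i+r_j)·cross = 10.5·-167.2500 = -1756.1250
edge 1: (10,5.5)→(20,4.5)  cross = 10·4.5 − 20·5.5 = -65.0000; (r_i+r_j)·cross = 30·-65.0000 = -1950.0000
edge 2: (20,4.5)→(19,20.5)  cross = 20·20.5 − 19·4.5 = 324.5000; (r_i+r_j)·cross = 39·324.5000 = 12655.5000
edge 3: (19,20.5)→(15.5,28.5)  cross = 19·28.5 − 15.5·20.5 = 223.7500; (r_i+r_j)·cross = 34.5·223.7500 = 7719.3750
edge 4: (15.5,28.5)→(11,34)  cross = 15.5·34 − 11·28.5 = 213.5000; (r_i+r_j)·cross = 26.5·213.5000 = 5657.7500
edge 5: (11,34)→(2.5,38)  cross = 11·38 − 2.5·34 = 333.0000; (r_i+r_j)·cross = 13.5·333.0000 = 4495.5000
edge 6: (2.5,38)→(1,34)  cross = 2.5·34 − 1·38 = 47.0000; (r_i+r_j)·cross = 3.5·47.0000 = 164.5000
edge 7: (1,34)→(0.5,17)  cross = 1·17 − 0.5·34 = 0.0000; (r_i+r_j)·cross = 1.5·0.0000 = 0.0000
Σcross = 909.5000 → A = |Σcross|/2 = 454.7500 mm²
Σ(r_i+r_j)·cross = 26986.5000 → first moment M = |Σ|/6 = 4497.7500
R_c = M/A = 4497.7500/454.7500 = 9.8906 mm
θ = 347° = 6.056293 rad
V = θ·R_c·A = 6.056293·9.8906·454.7500 = 27239.690 mm³

Volume = 27239.690 mm³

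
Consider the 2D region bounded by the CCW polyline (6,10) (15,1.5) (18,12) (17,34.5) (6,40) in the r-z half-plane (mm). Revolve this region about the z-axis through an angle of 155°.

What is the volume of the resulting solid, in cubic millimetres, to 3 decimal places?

Volume = 11453.171 mm³

Profile (r,z), 5 vertices: (6,10) (15,1.5) (18,12) (17,34.5) (6,40)
edge 0: (6,10)→(15,1.5)  cross = 6·1.5 − 15·10 = -141.0000; (r_i+r_j)·cross = 21·-141.0000 = -2961.0000
edge 1: (15,1.5)→(18,12)  cross = 15·12 − 18·1.5 = 153.0000; (r_i+r_j)·cross = 33·153.0000 = 5049.0000
edge 2: (18,12)→(17,34.5)  cross = 18·34.5 − 17·12 = 417.0000; (r_i+r_j)·cross = 35·417.0000 = 14595.0000
edge 3: (17,34.5)→(6,40)  cross = 17·40 − 6·34.5 = 473.0000; (r_i+r_j)·cross = 23·473.0000 = 10879.0000
edge 4: (6,40)→(6,10)  cross = 6·10 − 6·40 = -180.0000; (r_i+r_j)·cross = 12·-180.0000 = -2160.0000
Σcross = 722.0000 → A = |Σcross|/2 = 361.0000 mm²
Σ(r_i+r_j)·cross = 25402.0000 → first moment M = |Σ|/6 = 4233.6667
R_c = M/A = 4233.6667/361.0000 = 11.7276 mm
θ = 155° = 2.705260 rad
V = θ·R_c·A = 2.705260·11.7276·361.0000 = 11453.171 mm³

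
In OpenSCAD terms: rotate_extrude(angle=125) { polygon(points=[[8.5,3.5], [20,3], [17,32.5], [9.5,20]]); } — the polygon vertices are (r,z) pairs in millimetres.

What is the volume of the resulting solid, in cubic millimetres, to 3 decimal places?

Profile (r,z), 4 vertices: (8.5,3.5) (20,3) (17,32.5) (9.5,20)
edge 0: (8.5,3.5)→(20,3)  cross = 8.5·3 − 20·3.5 = -44.5000; (r_i+r_j)·cross = 28.5·-44.5000 = -1268.2500
edge 1: (20,3)→(17,32.5)  cross = 20·32.5 − 17·3 = 599.0000; (r_i+r_j)·cross = 37·599.0000 = 22163.0000
edge 2: (17,32.5)→(9.5,20)  cross = 17·20 − 9.5·32.5 = 31.2500; (r_i+r_j)·cross = 26.5·31.2500 = 828.1250
edge 3: (9.5,20)→(8.5,3.5)  cross = 9.5·3.5 − 8.5·20 = -136.7500; (r_i+r_j)·cross = 18·-136.7500 = -2461.5000
Σcross = 449.0000 → A = |Σcross|/2 = 224.5000 mm²
Σ(r_i+r_j)·cross = 19261.3750 → first moment M = |Σ|/6 = 3210.2292
R_c = M/A = 3210.2292/224.5000 = 14.2995 mm
θ = 125° = 2.181662 rad
V = θ·R_c·A = 2.181662·14.2995·224.5000 = 7003.634 mm³

Volume = 7003.634 mm³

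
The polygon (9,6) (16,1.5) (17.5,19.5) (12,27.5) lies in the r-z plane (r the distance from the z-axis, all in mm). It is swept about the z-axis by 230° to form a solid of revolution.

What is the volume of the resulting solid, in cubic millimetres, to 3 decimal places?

Profile (r,z), 4 vertices: (9,6) (16,1.5) (17.5,19.5) (12,27.5)
edge 0: (9,6)→(16,1.5)  cross = 9·1.5 − 16·6 = -82.5000; (r_i+r_j)·cross = 25·-82.5000 = -2062.5000
edge 1: (16,1.5)→(17.5,19.5)  cross = 16·19.5 − 17.5·1.5 = 285.7500; (r_i+r_j)·cross = 33.5·285.7500 = 9572.6250
edge 2: (17.5,19.5)→(12,27.5)  cross = 17.5·27.5 − 12·19.5 = 247.2500; (r_i+r_j)·cross = 29.5·247.2500 = 7293.8750
edge 3: (12,27.5)→(9,6)  cross = 12·6 − 9·27.5 = -175.5000; (r_i+r_j)·cross = 21·-175.5000 = -3685.5000
Σcross = 275.0000 → A = |Σcross|/2 = 137.5000 mm²
Σ(r_i+r_j)·cross = 11118.5000 → first moment M = |Σ|/6 = 1853.0833
R_c = M/A = 1853.0833/137.5000 = 13.4770 mm
θ = 230° = 4.014257 rad
V = θ·R_c·A = 4.014257·13.4770·137.5000 = 7438.753 mm³

Volume = 7438.753 mm³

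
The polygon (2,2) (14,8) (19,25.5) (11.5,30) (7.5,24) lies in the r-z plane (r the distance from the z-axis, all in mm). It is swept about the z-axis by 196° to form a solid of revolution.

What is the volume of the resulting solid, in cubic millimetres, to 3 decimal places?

Profile (r,z), 5 vertices: (2,2) (14,8) (19,25.5) (11.5,30) (7.5,24)
edge 0: (2,2)→(14,8)  cross = 2·8 − 14·2 = -12.0000; (r_i+r_j)·cross = 16·-12.0000 = -192.0000
edge 1: (14,8)→(19,25.5)  cross = 14·25.5 − 19·8 = 205.0000; (r_i+r_j)·cross = 33·205.0000 = 6765.0000
edge 2: (19,25.5)→(11.5,30)  cross = 19·30 − 11.5·25.5 = 276.7500; (r_i+r_j)·cross = 30.5·276.7500 = 8440.8750
edge 3: (11.5,30)→(7.5,24)  cross = 11.5·24 − 7.5·30 = 51.0000; (r_i+r_j)·cross = 19·51.0000 = 969.0000
edge 4: (7.5,24)→(2,2)  cross = 7.5·2 − 2·24 = -33.0000; (r_i+r_j)·cross = 9.5·-33.0000 = -313.5000
Σcross = 487.7500 → A = |Σcross|/2 = 243.8750 mm²
Σ(r_i+r_j)·cross = 15669.3750 → first moment M = |Σ|/6 = 2611.5625
R_c = M/A = 2611.5625/243.8750 = 10.7086 mm
θ = 196° = 3.420845 rad
V = θ·R_c·A = 3.420845·10.7086·243.8750 = 8933.751 mm³

Volume = 8933.751 mm³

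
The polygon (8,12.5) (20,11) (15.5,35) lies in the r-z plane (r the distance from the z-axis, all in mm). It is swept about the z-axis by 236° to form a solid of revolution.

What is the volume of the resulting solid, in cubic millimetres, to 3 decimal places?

Volume = 8398.852 mm³

Profile (r,z), 3 vertices: (8,12.5) (20,11) (15.5,35)
edge 0: (8,12.5)→(20,11)  cross = 8·11 − 20·12.5 = -162.0000; (r_i+r_j)·cross = 28·-162.0000 = -4536.0000
edge 1: (20,11)→(15.5,35)  cross = 20·35 − 15.5·11 = 529.5000; (r_i+r_j)·cross = 35.5·529.5000 = 18797.2500
edge 2: (15.5,35)→(8,12.5)  cross = 15.5·12.5 − 8·35 = -86.2500; (r_i+r_j)·cross = 23.5·-86.2500 = -2026.8750
Σcross = 281.2500 → A = |Σcross|/2 = 140.6250 mm²
Σ(r_i+r_j)·cross = 12234.3750 → first moment M = |Σ|/6 = 2039.0625
R_c = M/A = 2039.0625/140.6250 = 14.5000 mm
θ = 236° = 4.118977 rad
V = θ·R_c·A = 4.118977·14.5000·140.6250 = 8398.852 mm³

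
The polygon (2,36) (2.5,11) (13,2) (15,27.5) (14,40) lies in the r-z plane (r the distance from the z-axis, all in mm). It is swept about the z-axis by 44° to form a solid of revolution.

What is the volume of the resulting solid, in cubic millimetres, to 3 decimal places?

Volume = 2527.051 mm³

Profile (r,z), 5 vertices: (2,36) (2.5,11) (13,2) (15,27.5) (14,40)
edge 0: (2,36)→(2.5,11)  cross = 2·11 − 2.5·36 = -68.0000; (r_i+r_j)·cross = 4.5·-68.0000 = -306.0000
edge 1: (2.5,11)→(13,2)  cross = 2.5·2 − 13·11 = -138.0000; (r_i+r_j)·cross = 15.5·-138.0000 = -2139.0000
edge 2: (13,2)→(15,27.5)  cross = 13·27.5 − 15·2 = 327.5000; (r_i+r_j)·cross = 28·327.5000 = 9170.0000
edge 3: (15,27.5)→(14,40)  cross = 15·40 − 14·27.5 = 215.0000; (r_i+r_j)·cross = 29·215.0000 = 6235.0000
edge 4: (14,40)→(2,36)  cross = 14·36 − 2·40 = 424.0000; (r_i+r_j)·cross = 16·424.0000 = 6784.0000
Σcross = 760.5000 → A = |Σcross|/2 = 380.2500 mm²
Σ(r_i+r_j)·cross = 19744.0000 → first moment M = |Σ|/6 = 3290.6667
R_c = M/A = 3290.6667/380.2500 = 8.6540 mm
θ = 44° = 0.767945 rad
V = θ·R_c·A = 0.767945·8.6540·380.2500 = 2527.051 mm³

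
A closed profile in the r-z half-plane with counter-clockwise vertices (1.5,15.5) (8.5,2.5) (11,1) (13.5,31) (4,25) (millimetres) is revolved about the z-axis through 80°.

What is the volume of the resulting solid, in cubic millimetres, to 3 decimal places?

Volume = 2383.945 mm³

Profile (r,z), 5 vertices: (1.5,15.5) (8.5,2.5) (11,1) (13.5,31) (4,25)
edge 0: (1.5,15.5)→(8.5,2.5)  cross = 1.5·2.5 − 8.5·15.5 = -128.0000; (r_i+r_j)·cross = 10·-128.0000 = -1280.0000
edge 1: (8.5,2.5)→(11,1)  cross = 8.5·1 − 11·2.5 = -19.0000; (r_i+r_j)·cross = 19.5·-19.0000 = -370.5000
edge 2: (11,1)→(13.5,31)  cross = 11·31 − 13.5·1 = 327.5000; (r_i+r_j)·cross = 24.5·327.5000 = 8023.7500
edge 3: (13.5,31)→(4,25)  cross = 13.5·25 − 4·31 = 213.5000; (r_i+r_j)·cross = 17.5·213.5000 = 3736.2500
edge 4: (4,25)→(1.5,15.5)  cross = 4·15.5 − 1.5·25 = 24.5000; (r_i+r_j)·cross = 5.5·24.5000 = 134.7500
Σcross = 418.5000 → A = |Σcross|/2 = 209.2500 mm²
Σ(r_i+r_j)·cross = 10244.2500 → first moment M = |Σ|/6 = 1707.3750
R_c = M/A = 1707.3750/209.2500 = 8.1595 mm
θ = 80° = 1.396263 rad
V = θ·R_c·A = 1.396263·8.1595·209.2500 = 2383.945 mm³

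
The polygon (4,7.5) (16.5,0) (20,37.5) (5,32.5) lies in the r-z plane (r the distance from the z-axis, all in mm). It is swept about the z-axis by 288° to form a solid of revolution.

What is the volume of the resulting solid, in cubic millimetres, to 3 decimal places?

Profile (r,z), 4 vertices: (4,7.5) (16.5,0) (20,37.5) (5,32.5)
edge 0: (4,7.5)→(16.5,0)  cross = 4·0 − 16.5·7.5 = -123.7500; (r_i+r_j)·cross = 20.5·-123.7500 = -2536.8750
edge 1: (16.5,0)→(20,37.5)  cross = 16.5·37.5 − 20·0 = 618.7500; (r_i+r_j)·cross = 36.5·618.7500 = 22584.3750
edge 2: (20,37.5)→(5,32.5)  cross = 20·32.5 − 5·37.5 = 462.5000; (r_i+r_j)·cross = 25·462.5000 = 11562.5000
edge 3: (5,32.5)→(4,7.5)  cross = 5·7.5 − 4·32.5 = -92.5000; (r_i+r_j)·cross = 9·-92.5000 = -832.5000
Σcross = 865.0000 → A = |Σcross|/2 = 432.5000 mm²
Σ(r_i+r_j)·cross = 30777.5000 → first moment M = |Σ|/6 = 5129.5833
R_c = M/A = 5129.5833/432.5000 = 11.8603 mm
θ = 288° = 5.026548 rad
V = θ·R_c·A = 5.026548·11.8603·432.5000 = 25784.098 mm³

Volume = 25784.098 mm³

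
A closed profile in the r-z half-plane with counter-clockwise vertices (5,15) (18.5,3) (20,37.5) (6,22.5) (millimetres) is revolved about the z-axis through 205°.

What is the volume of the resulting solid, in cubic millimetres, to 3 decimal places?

Profile (r,z), 4 vertices: (5,15) (18.5,3) (20,37.5) (6,22.5)
edge 0: (5,15)→(18.5,3)  cross = 5·3 − 18.5·15 = -262.5000; (r_i+r_j)·cross = 23.5·-262.5000 = -6168.7500
edge 1: (18.5,3)→(20,37.5)  cross = 18.5·37.5 − 20·3 = 633.7500; (r_i+r_j)·cross = 38.5·633.7500 = 24399.3750
edge 2: (20,37.5)→(6,22.5)  cross = 20·22.5 − 6·37.5 = 225.0000; (r_i+r_j)·cross = 26·225.0000 = 5850.0000
edge 3: (6,22.5)→(5,15)  cross = 6·15 − 5·22.5 = -22.5000; (r_i+r_j)·cross = 11·-22.5000 = -247.5000
Σcross = 573.7500 → A = |Σcross|/2 = 286.8750 mm²
Σ(r_i+r_j)·cross = 23833.1250 → first moment M = |Σ|/6 = 3972.1875
R_c = M/A = 3972.1875/286.8750 = 13.8464 mm
θ = 205° = 3.577925 rad
V = θ·R_c·A = 3.577925·13.8464·286.8750 = 14212.189 mm³

Volume = 14212.189 mm³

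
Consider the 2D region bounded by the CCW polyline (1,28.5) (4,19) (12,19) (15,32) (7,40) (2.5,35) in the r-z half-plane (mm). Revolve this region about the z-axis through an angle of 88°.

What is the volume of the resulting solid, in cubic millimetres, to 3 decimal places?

Profile (r,z), 6 vertices: (1,28.5) (4,19) (12,19) (15,32) (7,40) (2.5,35)
edge 0: (1,28.5)→(4,19)  cross = 1·19 − 4·28.5 = -95.0000; (r_i+r_j)·cross = 5·-95.0000 = -475.0000
edge 1: (4,19)→(12,19)  cross = 4·19 − 12·19 = -152.0000; (r_i+r_j)·cross = 16·-152.0000 = -2432.0000
edge 2: (12,19)→(15,32)  cross = 12·32 − 15·19 = 99.0000; (r_i+r_j)·cross = 27·99.0000 = 2673.0000
edge 3: (15,32)→(7,40)  cross = 15·40 − 7·32 = 376.0000; (r_i+r_j)·cross = 22·376.0000 = 8272.0000
edge 4: (7,40)→(2.5,35)  cross = 7·35 − 2.5·40 = 145.0000; (r_i+r_j)·cross = 9.5·145.0000 = 1377.5000
edge 5: (2.5,35)→(1,28.5)  cross = 2.5·28.5 − 1·35 = 36.2500; (r_i+r_j)·cross = 3.5·36.2500 = 126.8750
Σcross = 409.2500 → A = |Σcross|/2 = 204.6250 mm²
Σ(r_i+r_j)·cross = 9542.3750 → first moment M = |Σ|/6 = 1590.3958
R_c = M/A = 1590.3958/204.6250 = 7.7722 mm
θ = 88° = 1.535890 rad
V = θ·R_c·A = 1.535890·7.7722·204.6250 = 2442.673 mm³

Volume = 2442.673 mm³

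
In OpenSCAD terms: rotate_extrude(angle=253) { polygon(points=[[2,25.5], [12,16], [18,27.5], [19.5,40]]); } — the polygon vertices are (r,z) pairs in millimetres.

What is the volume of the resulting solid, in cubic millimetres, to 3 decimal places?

Profile (r,z), 4 vertices: (2,25.5) (12,16) (18,27.5) (19.5,40)
edge 0: (2,25.5)→(12,16)  cross = 2·16 − 12·25.5 = -274.0000; (r_i+r_j)·cross = 14·-274.0000 = -3836.0000
edge 1: (12,16)→(18,27.5)  cross = 12·27.5 − 18·16 = 42.0000; (r_i+r_j)·cross = 30·42.0000 = 1260.0000
edge 2: (18,27.5)→(19.5,40)  cross = 18·40 − 19.5·27.5 = 183.7500; (r_i+r_j)·cross = 37.5·183.7500 = 6890.6250
edge 3: (19.5,40)→(2,25.5)  cross = 19.5·25.5 − 2·40 = 417.2500; (r_i+r_j)·cross = 21.5·417.2500 = 8970.8750
Σcross = 369.0000 → A = |Σcross|/2 = 184.5000 mm²
Σ(r_i+r_j)·cross = 13285.5000 → first moment M = |Σ|/6 = 2214.2500
R_c = M/A = 2214.2500/184.5000 = 12.0014 mm
θ = 253° = 4.415683 rad
V = θ·R_c·A = 4.415683·12.0014·184.5000 = 9777.426 mm³

Volume = 9777.426 mm³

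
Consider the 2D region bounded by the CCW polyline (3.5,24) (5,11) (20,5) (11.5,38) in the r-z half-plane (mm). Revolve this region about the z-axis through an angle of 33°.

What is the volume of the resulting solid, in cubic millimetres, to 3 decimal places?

Profile (r,z), 4 vertices: (3.5,24) (5,11) (20,5) (11.5,38)
edge 0: (3.5,24)→(5,11)  cross = 3.5·11 − 5·24 = -81.5000; (r_i+r_j)·cross = 8.5·-81.5000 = -692.7500
edge 1: (5,11)→(20,5)  cross = 5·5 − 20·11 = -195.0000; (r_i+r_j)·cross = 25·-195.0000 = -4875.0000
edge 2: (20,5)→(11.5,38)  cross = 20·38 − 11.5·5 = 702.5000; (r_i+r_j)·cross = 31.5·702.5000 = 22128.7500
edge 3: (11.5,38)→(3.5,24)  cross = 11.5·24 − 3.5·38 = 143.0000; (r_i+r_j)·cross = 15·143.0000 = 2145.0000
Σcross = 569.0000 → A = |Σcross|/2 = 284.5000 mm²
Σ(r_i+r_j)·cross = 18706.0000 → first moment M = |Σ|/6 = 3117.6667
R_c = M/A = 3117.6667/284.5000 = 10.9584 mm
θ = 33° = 0.575959 rad
V = θ·R_c·A = 0.575959·10.9584·284.5000 = 1795.647 mm³

Volume = 1795.647 mm³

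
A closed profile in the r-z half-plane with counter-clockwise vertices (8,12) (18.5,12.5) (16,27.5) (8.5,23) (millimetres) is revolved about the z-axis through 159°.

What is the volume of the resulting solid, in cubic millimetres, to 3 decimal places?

Volume = 4326.802 mm³

Profile (r,z), 4 vertices: (8,12) (18.5,12.5) (16,27.5) (8.5,23)
edge 0: (8,12)→(18.5,12.5)  cross = 8·12.5 − 18.5·12 = -122.0000; (r_i+r_j)·cross = 26.5·-122.0000 = -3233.0000
edge 1: (18.5,12.5)→(16,27.5)  cross = 18.5·27.5 − 16·12.5 = 308.7500; (r_i+r_j)·cross = 34.5·308.7500 = 10651.8750
edge 2: (16,27.5)→(8.5,23)  cross = 16·23 − 8.5·27.5 = 134.2500; (r_i+r_j)·cross = 24.5·134.2500 = 3289.1250
edge 3: (8.5,23)→(8,12)  cross = 8.5·12 − 8·23 = -82.0000; (r_i+r_j)·cross = 16.5·-82.0000 = -1353.0000
Σcross = 239.0000 → A = |Σcross|/2 = 119.5000 mm²
Σ(r_i+r_j)·cross = 9355.0000 → first moment M = |Σ|/6 = 1559.1667
R_c = M/A = 1559.1667/119.5000 = 13.0474 mm
θ = 159° = 2.775074 rad
V = θ·R_c·A = 2.775074·13.0474·119.5000 = 4326.802 mm³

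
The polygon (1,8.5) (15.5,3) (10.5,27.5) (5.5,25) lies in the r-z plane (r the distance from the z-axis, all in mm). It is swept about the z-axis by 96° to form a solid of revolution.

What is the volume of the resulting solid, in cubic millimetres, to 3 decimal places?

Volume = 2809.422 mm³

Profile (r,z), 4 vertices: (1,8.5) (15.5,3) (10.5,27.5) (5.5,25)
edge 0: (1,8.5)→(15.5,3)  cross = 1·3 − 15.5·8.5 = -128.7500; (r_i+r_j)·cross = 16.5·-128.7500 = -2124.3750
edge 1: (15.5,3)→(10.5,27.5)  cross = 15.5·27.5 − 10.5·3 = 394.7500; (r_i+r_j)·cross = 26·394.7500 = 10263.5000
edge 2: (10.5,27.5)→(5.5,25)  cross = 10.5·25 − 5.5·27.5 = 111.2500; (r_i+r_j)·cross = 16·111.2500 = 1780.0000
edge 3: (5.5,25)→(1,8.5)  cross = 5.5·8.5 − 1·25 = 21.7500; (r_i+r_j)·cross = 6.5·21.7500 = 141.3750
Σcross = 399.0000 → A = |Σcross|/2 = 199.5000 mm²
Σ(r_i+r_j)·cross = 10060.5000 → first moment M = |Σ|/6 = 1676.7500
R_c = M/A = 1676.7500/199.5000 = 8.4048 mm
θ = 96° = 1.675516 rad
V = θ·R_c·A = 1.675516·8.4048·199.5000 = 2809.422 mm³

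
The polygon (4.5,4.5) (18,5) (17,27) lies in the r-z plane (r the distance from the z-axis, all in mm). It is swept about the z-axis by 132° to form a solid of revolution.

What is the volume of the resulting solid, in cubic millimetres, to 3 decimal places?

Volume = 4512.156 mm³

Profile (r,z), 3 vertices: (4.5,4.5) (18,5) (17,27)
edge 0: (4.5,4.5)→(18,5)  cross = 4.5·5 − 18·4.5 = -58.5000; (r_i+r_j)·cross = 22.5·-58.5000 = -1316.2500
edge 1: (18,5)→(17,27)  cross = 18·27 − 17·5 = 401.0000; (r_i+r_j)·cross = 35·401.0000 = 14035.0000
edge 2: (17,27)→(4.5,4.5)  cross = 17·4.5 − 4.5·27 = -45.0000; (r_i+r_j)·cross = 21.5·-45.0000 = -967.5000
Σcross = 297.5000 → A = |Σcross|/2 = 148.7500 mm²
Σ(r_i+r_j)·cross = 11751.2500 → first moment M = |Σ|/6 = 1958.5417
R_c = M/A = 1958.5417/148.7500 = 13.1667 mm
θ = 132° = 2.303835 rad
V = θ·R_c·A = 2.303835·13.1667·148.7500 = 4512.156 mm³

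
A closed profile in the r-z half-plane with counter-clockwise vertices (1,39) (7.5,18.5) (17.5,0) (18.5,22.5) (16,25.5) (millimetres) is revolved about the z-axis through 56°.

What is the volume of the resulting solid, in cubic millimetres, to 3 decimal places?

Volume = 2896.662 mm³

Profile (r,z), 5 vertices: (1,39) (7.5,18.5) (17.5,0) (18.5,22.5) (16,25.5)
edge 0: (1,39)→(7.5,18.5)  cross = 1·18.5 − 7.5·39 = -274.0000; (r_i+r_j)·cross = 8.5·-274.0000 = -2329.0000
edge 1: (7.5,18.5)→(17.5,0)  cross = 7.5·0 − 17.5·18.5 = -323.7500; (r_i+r_j)·cross = 25·-323.7500 = -8093.7500
edge 2: (17.5,0)→(18.5,22.5)  cross = 17.5·22.5 − 18.5·0 = 393.7500; (r_i+r_j)·cross = 36·393.7500 = 14175.0000
edge 3: (18.5,22.5)→(16,25.5)  cross = 18.5·25.5 − 16·22.5 = 111.7500; (r_i+r_j)·cross = 34.5·111.7500 = 3855.3750
edge 4: (16,25.5)→(1,39)  cross = 16·39 − 1·25.5 = 598.5000; (r_i+r_j)·cross = 17·598.5000 = 10174.5000
Σcross = 506.2500 → A = |Σcross|/2 = 253.1250 mm²
Σ(r_i+r_j)·cross = 17782.1250 → first moment M = |Σ|/6 = 2963.6875
R_c = M/A = 2963.6875/253.1250 = 11.7084 mm
θ = 56° = 0.977384 rad
V = θ·R_c·A = 0.977384·11.7084·253.1250 = 2896.662 mm³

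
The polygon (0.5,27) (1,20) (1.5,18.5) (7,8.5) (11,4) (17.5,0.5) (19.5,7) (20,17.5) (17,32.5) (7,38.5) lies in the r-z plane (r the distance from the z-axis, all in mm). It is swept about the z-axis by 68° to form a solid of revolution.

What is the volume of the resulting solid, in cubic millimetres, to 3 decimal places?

Volume = 6452.539 mm³

Profile (r,z), 10 vertices: (0.5,27) (1,20) (1.5,18.5) (7,8.5) (11,4) (17.5,0.5) (19.5,7) (20,17.5) (17,32.5) (7,38.5)
edge 0: (0.5,27)→(1,20)  cross = 0.5·20 − 1·27 = -17.0000; (r_i+r_j)·cross = 1.5·-17.0000 = -25.5000
edge 1: (1,20)→(1.5,18.5)  cross = 1·18.5 − 1.5·20 = -11.5000; (r_i+r_j)·cross = 2.5·-11.5000 = -28.7500
edge 2: (1.5,18.5)→(7,8.5)  cross = 1.5·8.5 − 7·18.5 = -116.7500; (r_i+r_j)·cross = 8.5·-116.7500 = -992.3750
edge 3: (7,8.5)→(11,4)  cross = 7·4 − 11·8.5 = -65.5000; (r_i+r_j)·cross = 18·-65.5000 = -1179.0000
edge 4: (11,4)→(17.5,0.5)  cross = 11·0.5 − 17.5·4 = -64.5000; (r_i+r_j)·cross = 28.5·-64.5000 = -1838.2500
edge 5: (17.5,0.5)→(19.5,7)  cross = 17.5·7 − 19.5·0.5 = 112.7500; (r_i+r_j)·cross = 37·112.7500 = 4171.7500
edge 6: (19.5,7)→(20,17.5)  cross = 19.5·17.5 − 20·7 = 201.2500; (r_i+r_j)·cross = 39.5·201.2500 = 7949.3750
edge 7: (20,17.5)→(17,32.5)  cross = 20·32.5 − 17·17.5 = 352.5000; (r_i+r_j)·cross = 37·352.5000 = 13042.5000
edge 8: (17,32.5)→(7,38.5)  cross = 17·38.5 − 7·32.5 = 427.0000; (r_i+r_j)·cross = 24·427.0000 = 10248.0000
edge 9: (7,38.5)→(0.5,27)  cross = 7·27 − 0.5·38.5 = 169.7500; (r_i+r_j)·cross = 7.5·169.7500 = 1273.1250
Σcross = 988.0000 → A = |Σcross|/2 = 494.0000 mm²
Σ(r_i+r_j)·cross = 32620.8750 → first moment M = |Σ|/6 = 5436.8125
R_c = M/A = 5436.8125/494.0000 = 11.0057 mm
θ = 68° = 1.186824 rad
V = θ·R_c·A = 1.186824·11.0057·494.0000 = 6452.539 mm³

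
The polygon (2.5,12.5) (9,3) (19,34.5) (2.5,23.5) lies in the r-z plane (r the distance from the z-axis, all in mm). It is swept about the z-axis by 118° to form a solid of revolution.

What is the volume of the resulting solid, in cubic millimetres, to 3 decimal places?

Volume = 4633.291 mm³

Profile (r,z), 4 vertices: (2.5,12.5) (9,3) (19,34.5) (2.5,23.5)
edge 0: (2.5,12.5)→(9,3)  cross = 2.5·3 − 9·12.5 = -105.0000; (r_i+r_j)·cross = 11.5·-105.0000 = -1207.5000
edge 1: (9,3)→(19,34.5)  cross = 9·34.5 − 19·3 = 253.5000; (r_i+r_j)·cross = 28·253.5000 = 7098.0000
edge 2: (19,34.5)→(2.5,23.5)  cross = 19·23.5 − 2.5·34.5 = 360.2500; (r_i+r_j)·cross = 21.5·360.2500 = 7745.3750
edge 3: (2.5,23.5)→(2.5,12.5)  cross = 2.5·12.5 − 2.5·23.5 = -27.5000; (r_i+r_j)·cross = 5·-27.5000 = -137.5000
Σcross = 481.2500 → A = |Σcross|/2 = 240.6250 mm²
Σ(r_i+r_j)·cross = 13498.3750 → first moment M = |Σ|/6 = 2249.7292
R_c = M/A = 2249.7292/240.6250 = 9.3495 mm
θ = 118° = 2.059489 rad
V = θ·R_c·A = 2.059489·9.3495·240.6250 = 4633.291 mm³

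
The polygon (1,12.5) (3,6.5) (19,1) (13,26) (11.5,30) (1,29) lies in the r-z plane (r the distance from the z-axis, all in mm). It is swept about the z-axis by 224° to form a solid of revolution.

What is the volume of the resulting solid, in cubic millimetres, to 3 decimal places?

Volume = 12124.290 mm³

Profile (r,z), 6 vertices: (1,12.5) (3,6.5) (19,1) (13,26) (11.5,30) (1,29)
edge 0: (1,12.5)→(3,6.5)  cross = 1·6.5 − 3·12.5 = -31.0000; (r_i+r_j)·cross = 4·-31.0000 = -124.0000
edge 1: (3,6.5)→(19,1)  cross = 3·1 − 19·6.5 = -120.5000; (r_i+r_j)·cross = 22·-120.5000 = -2651.0000
edge 2: (19,1)→(13,26)  cross = 19·26 − 13·1 = 481.0000; (r_i+r_j)·cross = 32·481.0000 = 15392.0000
edge 3: (13,26)→(11.5,30)  cross = 13·30 − 11.5·26 = 91.0000; (r_i+r_j)·cross = 24.5·91.0000 = 2229.5000
edge 4: (11.5,30)→(1,29)  cross = 11.5·29 − 1·30 = 303.5000; (r_i+r_j)·cross = 12.5·303.5000 = 3793.7500
edge 5: (1,29)→(1,12.5)  cross = 1·12.5 − 1·29 = -16.5000; (r_i+r_j)·cross = 2·-16.5000 = -33.0000
Σcross = 707.5000 → A = |Σcross|/2 = 353.7500 mm²
Σ(r_i+r_j)·cross = 18607.2500 → first moment M = |Σ|/6 = 3101.2083
R_c = M/A = 3101.2083/353.7500 = 8.7667 mm
θ = 224° = 3.909538 rad
V = θ·R_c·A = 3.909538·8.7667·353.7500 = 12124.290 mm³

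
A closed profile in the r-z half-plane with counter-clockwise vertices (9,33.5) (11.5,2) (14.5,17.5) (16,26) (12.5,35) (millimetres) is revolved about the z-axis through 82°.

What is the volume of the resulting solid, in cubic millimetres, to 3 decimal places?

Profile (r,z), 5 vertices: (9,33.5) (11.5,2) (14.5,17.5) (16,26) (12.5,35)
edge 0: (9,33.5)→(11.5,2)  cross = 9·2 − 11.5·33.5 = -367.2500; (r_i+r_j)·cross = 20.5·-367.2500 = -7528.6250
edge 1: (11.5,2)→(14.5,17.5)  cross = 11.5·17.5 − 14.5·2 = 172.2500; (r_i+r_j)·cross = 26·172.2500 = 4478.5000
edge 2: (14.5,17.5)→(16,26)  cross = 14.5·26 − 16·17.5 = 97.0000; (r_i+r_j)·cross = 30.5·97.0000 = 2958.5000
edge 3: (16,26)→(12.5,35)  cross = 16·35 − 12.5·26 = 235.0000; (r_i+r_j)·cross = 28.5·235.0000 = 6697.5000
edge 4: (12.5,35)→(9,33.5)  cross = 12.5·33.5 − 9·35 = 103.7500; (r_i+r_j)·cross = 21.5·103.7500 = 2230.6250
Σcross = 240.7500 → A = |Σcross|/2 = 120.3750 mm²
Σ(r_i+r_j)·cross = 8836.5000 → first moment M = |Σ|/6 = 1472.7500
R_c = M/A = 1472.7500/120.3750 = 12.2347 mm
θ = 82° = 1.431170 rad
V = θ·R_c·A = 1.431170·12.2347·120.3750 = 2107.756 mm³

Volume = 2107.756 mm³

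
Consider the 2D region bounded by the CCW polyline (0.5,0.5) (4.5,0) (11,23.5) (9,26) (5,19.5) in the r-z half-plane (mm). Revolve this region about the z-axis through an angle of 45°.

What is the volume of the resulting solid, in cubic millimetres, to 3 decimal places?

Profile (r,z), 5 vertices: (0.5,0.5) (4.5,0) (11,23.5) (9,26) (5,19.5)
edge 0: (0.5,0.5)→(4.5,0)  cross = 0.5·0 − 4.5·0.5 = -2.2500; (r_i+r_j)·cross = 5·-2.2500 = -11.2500
edge 1: (4.5,0)→(11,23.5)  cross = 4.5·23.5 − 11·0 = 105.7500; (r_i+r_j)·cross = 15.5·105.7500 = 1639.1250
edge 2: (11,23.5)→(9,26)  cross = 11·26 − 9·23.5 = 74.5000; (r_i+r_j)·cross = 20·74.5000 = 1490.0000
edge 3: (9,26)→(5,19.5)  cross = 9·19.5 − 5·26 = 45.5000; (r_i+r_j)·cross = 14·45.5000 = 637.0000
edge 4: (5,19.5)→(0.5,0.5)  cross = 5·0.5 − 0.5·19.5 = -7.2500; (r_i+r_j)·cross = 5.5·-7.2500 = -39.8750
Σcross = 216.2500 → A = |Σcross|/2 = 108.1250 mm²
Σ(r_i+r_j)·cross = 3715.0000 → first moment M = |Σ|/6 = 619.1667
R_c = M/A = 619.1667/108.1250 = 5.7264 mm
θ = 45° = 0.785398 rad
V = θ·R_c·A = 0.785398·5.7264·108.1250 = 486.292 mm³

Volume = 486.292 mm³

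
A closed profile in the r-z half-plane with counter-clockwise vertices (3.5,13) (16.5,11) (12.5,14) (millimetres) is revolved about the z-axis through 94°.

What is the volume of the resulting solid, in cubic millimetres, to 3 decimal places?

Profile (r,z), 3 vertices: (3.5,13) (16.5,11) (12.5,14)
edge 0: (3.5,13)→(16.5,11)  cross = 3.5·11 − 16.5·13 = -176.0000; (r_i+r_j)·cross = 20·-176.0000 = -3520.0000
edge 1: (16.5,11)→(12.5,14)  cross = 16.5·14 − 12.5·11 = 93.5000; (r_i+r_j)·cross = 29·93.5000 = 2711.5000
edge 2: (12.5,14)→(3.5,13)  cross = 12.5·13 − 3.5·14 = 113.5000; (r_i+r_j)·cross = 16·113.5000 = 1816.0000
Σcross = 31.0000 → A = |Σcross|/2 = 15.5000 mm²
Σ(r_i+r_j)·cross = 1007.5000 → first moment M = |Σ|/6 = 167.9167
R_c = M/A = 167.9167/15.5000 = 10.8333 mm
θ = 94° = 1.640609 rad
V = θ·R_c·A = 1.640609·10.8333·15.5000 = 275.486 mm³

Volume = 275.486 mm³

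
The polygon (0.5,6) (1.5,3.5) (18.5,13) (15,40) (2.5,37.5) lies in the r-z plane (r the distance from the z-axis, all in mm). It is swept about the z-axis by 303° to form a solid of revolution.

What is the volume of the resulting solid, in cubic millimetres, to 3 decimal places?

Profile (r,z), 5 vertices: (0.5,6) (1.5,3.5) (18.5,13) (15,40) (2.5,37.5)
edge 0: (0.5,6)→(1.5,3.5)  cross = 0.5·3.5 − 1.5·6 = -7.2500; (r_i+r_j)·cross = 2·-7.2500 = -14.5000
edge 1: (1.5,3.5)→(18.5,13)  cross = 1.5·13 − 18.5·3.5 = -45.2500; (r_i+r_j)·cross = 20·-45.2500 = -905.0000
edge 2: (18.5,13)→(15,40)  cross = 18.5·40 − 15·13 = 545.0000; (r_i+r_j)·cross = 33.5·545.0000 = 18257.5000
edge 3: (15,40)→(2.5,37.5)  cross = 15·37.5 − 2.5·40 = 462.5000; (r_i+r_j)·cross = 17.5·462.5000 = 8093.7500
edge 4: (2.5,37.5)→(0.5,6)  cross = 2.5·6 − 0.5·37.5 = -3.7500; (r_i+r_j)·cross = 3·-3.7500 = -11.2500
Σcross = 951.2500 → A = |Σcross|/2 = 475.6250 mm²
Σ(r_i+r_j)·cross = 25420.5000 → first moment M = |Σ|/6 = 4236.7500
R_c = M/A = 4236.7500/475.6250 = 8.9078 mm
θ = 303° = 5.288348 rad
V = θ·R_c·A = 5.288348·8.9078·475.6250 = 22405.407 mm³

Volume = 22405.407 mm³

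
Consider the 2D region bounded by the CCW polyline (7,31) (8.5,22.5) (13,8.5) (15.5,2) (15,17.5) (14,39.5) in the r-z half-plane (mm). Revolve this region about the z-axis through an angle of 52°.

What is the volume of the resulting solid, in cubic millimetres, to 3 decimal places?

Profile (r,z), 6 vertices: (7,31) (8.5,22.5) (13,8.5) (15.5,2) (15,17.5) (14,39.5)
edge 0: (7,31)→(8.5,22.5)  cross = 7·22.5 − 8.5·31 = -106.0000; (r_i+r_j)·cross = 15.5·-106.0000 = -1643.0000
edge 1: (8.5,22.5)→(13,8.5)  cross = 8.5·8.5 − 13·22.5 = -220.2500; (r_i+r_j)·cross = 21.5·-220.2500 = -4735.3750
edge 2: (13,8.5)→(15.5,2)  cross = 13·2 − 15.5·8.5 = -105.7500; (r_i+r_j)·cross = 28.5·-105.7500 = -3013.8750
edge 3: (15.5,2)→(15,17.5)  cross = 15.5·17.5 − 15·2 = 241.2500; (r_i+r_j)·cross = 30.5·241.2500 = 7358.1250
edge 4: (15,17.5)→(14,39.5)  cross = 15·39.5 − 14·17.5 = 347.5000; (r_i+r_j)·cross = 29·347.5000 = 10077.5000
edge 5: (14,39.5)→(7,31)  cross = 14·31 − 7·39.5 = 157.5000; (r_i+r_j)·cross = 21·157.5000 = 3307.5000
Σcross = 314.2500 → A = |Σcross|/2 = 157.1250 mm²
Σ(r_i+r_j)·cross = 11350.8750 → first moment M = |Σ|/6 = 1891.8125
R_c = M/A = 1891.8125/157.1250 = 12.0402 mm
θ = 52° = 0.907571 rad
V = θ·R_c·A = 0.907571·12.0402·157.1250 = 1716.955 mm³

Volume = 1716.955 mm³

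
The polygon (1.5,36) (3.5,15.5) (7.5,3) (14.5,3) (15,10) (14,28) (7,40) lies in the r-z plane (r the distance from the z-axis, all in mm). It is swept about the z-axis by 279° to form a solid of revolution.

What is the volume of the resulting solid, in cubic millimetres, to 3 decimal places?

Profile (r,z), 7 vertices: (1.5,36) (3.5,15.5) (7.5,3) (14.5,3) (15,10) (14,28) (7,40)
edge 0: (1.5,36)→(3.5,15.5)  cross = 1.5·15.5 − 3.5·36 = -102.7500; (r_i+r_j)·cross = 5·-102.7500 = -513.7500
edge 1: (3.5,15.5)→(7.5,3)  cross = 3.5·3 − 7.5·15.5 = -105.7500; (r_i+r_j)·cross = 11·-105.7500 = -1163.2500
edge 2: (7.5,3)→(14.5,3)  cross = 7.5·3 − 14.5·3 = -21.0000; (r_i+r_j)·cross = 22·-21.0000 = -462.0000
edge 3: (14.5,3)→(15,10)  cross = 14.5·10 − 15·3 = 100.0000; (r_i+r_j)·cross = 29.5·100.0000 = 2950.0000
edge 4: (15,10)→(14,28)  cross = 15·28 − 14·10 = 280.0000; (r_i+r_j)·cross = 29·280.0000 = 8120.0000
edge 5: (14,28)→(7,40)  cross = 14·40 − 7·28 = 364.0000; (r_i+r_j)·cross = 21·364.0000 = 7644.0000
edge 6: (7,40)→(1.5,36)  cross = 7·36 − 1.5·40 = 192.0000; (r_i+r_j)·cross = 8.5·192.0000 = 1632.0000
Σcross = 706.5000 → A = |Σcross|/2 = 353.2500 mm²
Σ(r_i+r_j)·cross = 18207.0000 → first moment M = |Σ|/6 = 3034.5000
R_c = M/A = 3034.5000/353.2500 = 8.5902 mm
θ = 279° = 4.869469 rad
V = θ·R_c·A = 4.869469·8.5902·353.2500 = 14776.403 mm³

Volume = 14776.403 mm³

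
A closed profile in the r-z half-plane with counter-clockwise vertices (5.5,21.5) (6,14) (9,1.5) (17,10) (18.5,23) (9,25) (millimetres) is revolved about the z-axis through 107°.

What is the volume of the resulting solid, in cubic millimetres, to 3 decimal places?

Volume = 4505.427 mm³

Profile (r,z), 6 vertices: (5.5,21.5) (6,14) (9,1.5) (17,10) (18.5,23) (9,25)
edge 0: (5.5,21.5)→(6,14)  cross = 5.5·14 − 6·21.5 = -52.0000; (r_i+r_j)·cross = 11.5·-52.0000 = -598.0000
edge 1: (6,14)→(9,1.5)  cross = 6·1.5 − 9·14 = -117.0000; (r_i+r_j)·cross = 15·-117.0000 = -1755.0000
edge 2: (9,1.5)→(17,10)  cross = 9·10 − 17·1.5 = 64.5000; (r_i+r_j)·cross = 26·64.5000 = 1677.0000
edge 3: (17,10)→(18.5,23)  cross = 17·23 − 18.5·10 = 206.0000; (r_i+r_j)·cross = 35.5·206.0000 = 7313.0000
edge 4: (18.5,23)→(9,25)  cross = 18.5·25 − 9·23 = 255.5000; (r_i+r_j)·cross = 27.5·255.5000 = 7026.2500
edge 5: (9,25)→(5.5,21.5)  cross = 9·21.5 − 5.5·25 = 56.0000; (r_i+r_j)·cross = 14.5·56.0000 = 812.0000
Σcross = 413.0000 → A = |Σcross|/2 = 206.5000 mm²
Σ(r_i+r_j)·cross = 14475.2500 → first moment M = |Σ|/6 = 2412.5417
R_c = M/A = 2412.5417/206.5000 = 11.6830 mm
θ = 107° = 1.867502 rad
V = θ·R_c·A = 1.867502·11.6830·206.5000 = 4505.427 mm³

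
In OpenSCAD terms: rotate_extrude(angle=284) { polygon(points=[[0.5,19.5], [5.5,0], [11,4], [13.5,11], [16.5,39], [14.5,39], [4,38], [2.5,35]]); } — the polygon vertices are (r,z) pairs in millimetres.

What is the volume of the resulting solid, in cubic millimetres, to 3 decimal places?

Volume = 18028.265 mm³

Profile (r,z), 8 vertices: (0.5,19.5) (5.5,0) (11,4) (13.5,11) (16.5,39) (14.5,39) (4,38) (2.5,35)
edge 0: (0.5,19.5)→(5.5,0)  cross = 0.5·0 − 5.5·19.5 = -107.2500; (r_i+r_j)·cross = 6·-107.2500 = -643.5000
edge 1: (5.5,0)→(11,4)  cross = 5.5·4 − 11·0 = 22.0000; (r_i+r_j)·cross = 16.5·22.0000 = 363.0000
edge 2: (11,4)→(13.5,11)  cross = 11·11 − 13.5·4 = 67.0000; (r_i+r_j)·cross = 24.5·67.0000 = 1641.5000
edge 3: (13.5,11)→(16.5,39)  cross = 13.5·39 − 16.5·11 = 345.0000; (r_i+r_j)·cross = 30·345.0000 = 10350.0000
edge 4: (16.5,39)→(14.5,39)  cross = 16.5·39 − 14.5·39 = 78.0000; (r_i+r_j)·cross = 31·78.0000 = 2418.0000
edge 5: (14.5,39)→(4,38)  cross = 14.5·38 − 4·39 = 395.0000; (r_i+r_j)·cross = 18.5·395.0000 = 7307.5000
edge 6: (4,38)→(2.5,35)  cross = 4·35 − 2.5·38 = 45.0000; (r_i+r_j)·cross = 6.5·45.0000 = 292.5000
edge 7: (2.5,35)→(0.5,19.5)  cross = 2.5·19.5 − 0.5·35 = 31.2500; (r_i+r_j)·cross = 3·31.2500 = 93.7500
Σcross = 876.0000 → A = |Σcross|/2 = 438.0000 mm²
Σ(r_i+r_j)·cross = 21822.7500 → first moment M = |Σ|/6 = 3637.1250
R_c = M/A = 3637.1250/438.0000 = 8.3039 mm
θ = 284° = 4.956735 rad
V = θ·R_c·A = 4.956735·8.3039·438.0000 = 18028.265 mm³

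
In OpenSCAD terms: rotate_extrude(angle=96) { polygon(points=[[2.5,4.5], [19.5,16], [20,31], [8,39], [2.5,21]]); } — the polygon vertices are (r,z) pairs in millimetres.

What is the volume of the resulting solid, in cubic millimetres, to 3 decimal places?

Volume = 7153.686 mm³

Profile (r,z), 5 vertices: (2.5,4.5) (19.5,16) (20,31) (8,39) (2.5,21)
edge 0: (2.5,4.5)→(19.5,16)  cross = 2.5·16 − 19.5·4.5 = -47.7500; (r_i+r_j)·cross = 22·-47.7500 = -1050.5000
edge 1: (19.5,16)→(20,31)  cross = 19.5·31 − 20·16 = 284.5000; (r_i+r_j)·cross = 39.5·284.5000 = 11237.7500
edge 2: (20,31)→(8,39)  cross = 20·39 − 8·31 = 532.0000; (r_i+r_j)·cross = 28·532.0000 = 14896.0000
edge 3: (8,39)→(2.5,21)  cross = 8·21 − 2.5·39 = 70.5000; (r_i+r_j)·cross = 10.5·70.5000 = 740.2500
edge 4: (2.5,21)→(2.5,4.5)  cross = 2.5·4.5 − 2.5·21 = -41.2500; (r_i+r_j)·cross = 5·-41.2500 = -206.2500
Σcross = 798.0000 → A = |Σcross|/2 = 399.0000 mm²
Σ(r_i+r_j)·cross = 25617.2500 → first moment M = |Σ|/6 = 4269.5417
R_c = M/A = 4269.5417/399.0000 = 10.7006 mm
θ = 96° = 1.675516 rad
V = θ·R_c·A = 1.675516·10.7006·399.0000 = 7153.686 mm³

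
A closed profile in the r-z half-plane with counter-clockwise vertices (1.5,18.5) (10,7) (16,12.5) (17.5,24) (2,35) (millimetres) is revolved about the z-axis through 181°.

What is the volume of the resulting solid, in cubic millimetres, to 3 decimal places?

Volume = 7803.173 mm³

Profile (r,z), 5 vertices: (1.5,18.5) (10,7) (16,12.5) (17.5,24) (2,35)
edge 0: (1.5,18.5)→(10,7)  cross = 1.5·7 − 10·18.5 = -174.5000; (r_i+r_j)·cross = 11.5·-174.5000 = -2006.7500
edge 1: (10,7)→(16,12.5)  cross = 10·12.5 − 16·7 = 13.0000; (r_i+r_j)·cross = 26·13.0000 = 338.0000
edge 2: (16,12.5)→(17.5,24)  cross = 16·24 − 17.5·12.5 = 165.2500; (r_i+r_j)·cross = 33.5·165.2500 = 5535.8750
edge 3: (17.5,24)→(2,35)  cross = 17.5·35 − 2·24 = 564.5000; (r_i+r_j)·cross = 19.5·564.5000 = 11007.7500
edge 4: (2,35)→(1.5,18.5)  cross = 2·18.5 − 1.5·35 = -15.5000; (r_i+r_j)·cross = 3.5·-15.5000 = -54.2500
Σcross = 552.7500 → A = |Σcross|/2 = 276.3750 mm²
Σ(r_i+r_j)·cross = 14820.6250 → first moment M = |Σ|/6 = 2470.1042
R_c = M/A = 2470.1042/276.3750 = 8.9375 mm
θ = 181° = 3.159046 rad
V = θ·R_c·A = 3.159046·8.9375·276.3750 = 7803.173 mm³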